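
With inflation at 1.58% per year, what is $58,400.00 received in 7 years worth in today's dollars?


Formula: Real value = nominal / (1 + inflation)^years
Price level: (1 + 0.0158)^7 = 1.115983
Real value = $58,400.00 / 1.115983 = $52,330.56

$52,330.56


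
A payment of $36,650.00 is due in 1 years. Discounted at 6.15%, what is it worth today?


Formula: PV = FV / (1 + r)^n
Substituting: PV = $36,650.00 / (1 + 0.0615)^1
Discount factor: (1.0615)^1 = 1.0615
PV = $36,650.00 / 1.0615 = $34,526.61

$34,526.61


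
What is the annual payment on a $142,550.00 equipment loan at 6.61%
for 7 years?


Formula: PMT = PV * r / (1 - (1+r)^(-n))
Denominator: 1 - (1 + 0.0661)^(-7) = 0.361127
Numerator: $142,550.00 * 0.0661 = 9422.555
PMT = 9422.555 / 0.361127 = $26,092.07

$26,092.07


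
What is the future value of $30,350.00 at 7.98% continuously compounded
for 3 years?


Formula: FV = P * e^(r*t)
Exponent: r*t = 0.0798 * 3 = 0.2394
e^(0.2394) = 1.270487
FV = $30,350.00 * 1.270487 = $38,559.27

$38,559.27


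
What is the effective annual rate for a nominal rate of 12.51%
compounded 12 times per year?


Formula: EAR = (1 + r/m)^m - 1
Period rate: r/m = 0.1251 / 12 = 0.010425
Compounding: (1 + 0.010425)^12 = 1.132528
EAR = 1.132528 - 1 = 0.132528

0.132528


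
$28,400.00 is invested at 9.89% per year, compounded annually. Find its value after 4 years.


Formula: FV = P * (1 + r)^n
Substituting: FV = $28,400.00 * (1 + 0.0989)^4
Growth factor: (1.0989)^4 = 1.458252
FV = $28,400.00 * 1.458252 = $41,414.37

$41,414.37


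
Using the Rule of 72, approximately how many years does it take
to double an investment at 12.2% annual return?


Formula: Years ≈ 72 / r
Substituting: Years ≈ 72 / 12.2
Years ≈ 5.9

5.9 years


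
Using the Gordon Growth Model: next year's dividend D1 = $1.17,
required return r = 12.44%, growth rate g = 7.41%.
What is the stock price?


Formula: P = D1 / (r - g)
Spread: r - g = 0.1244 - 0.0741 = 0.0503
Substituting: P = $1.17 / 0.0503
P = $23.26

$23.26


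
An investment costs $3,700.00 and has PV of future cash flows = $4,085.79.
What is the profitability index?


Formula: PI = PV(cash flows) / initial investment
Substituting: PI = $4,085.79 / $3,700.00
PI = 1.1043

1.1043


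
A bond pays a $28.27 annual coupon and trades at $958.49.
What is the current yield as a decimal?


Formula: Current yield = annual coupon / price
Substituting: CY = $28.27 / $958.49
CY = 0.029494

0.029494


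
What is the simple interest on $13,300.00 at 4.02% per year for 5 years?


Formula: I = P * r * t
Substituting: I = $13,300.00 * 0.0402 * 5
Step: I = $13,300.00 * 0.201
I = $2,673.30

$2,673.30


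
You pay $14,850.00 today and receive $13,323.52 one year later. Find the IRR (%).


Formula: IRR = C1/C0 - 1
Substituting: IRR = $13,323.52 / $14,850.00 - 1
Ratio: 0.897207 - 1 = -0.102793
IRR = -10.2793%

-10.2793%


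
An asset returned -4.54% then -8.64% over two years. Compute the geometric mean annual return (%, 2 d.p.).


Formula: Geometric mean = ((1+r1)*(1+r2))^(1/2) - 1
Product: (1 + -0.0454) * (1 + -0.0864) = 0.9546 * 0.9136 = 0.872123
Square root: 0.872123^0.5 = 0.933875
Geometric mean = 0.933875 - 1 = -0.066125
As percentage: -6.61%

-6.61%


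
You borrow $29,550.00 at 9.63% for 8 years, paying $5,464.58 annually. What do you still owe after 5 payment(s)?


Formula: Balance = PV*(1+r)^k - PMT*((1+r)^k - 1)/r
Growth: (1 + 0.0963)^5 = 1.583606
Accumulated factor: ((1+r)^k - 1)/r = 6.060288
Balance = $29,550.00 * 1.583606 - $5,464.58 * 6.060288
Balance = $13,678.62

$13,678.62


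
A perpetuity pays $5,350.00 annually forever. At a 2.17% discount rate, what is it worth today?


Formula: PV = C / r
Substituting: PV = $5,350.00 / 0.0217
PV = $246,543.78

$246,543.78


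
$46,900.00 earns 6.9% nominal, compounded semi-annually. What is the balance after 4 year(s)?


Formula: FV = P * (1 + r/m)^(m*t)
Period rate: r/m = 0.069 / 2 = 0.0345
Total periods: m*t = 2 * 4 = 8
Growth factor: (1 + 0.0345)^8 = 1.311729
FV = $46,900.00 * 1.311729 = $61,520.07

$61,520.07


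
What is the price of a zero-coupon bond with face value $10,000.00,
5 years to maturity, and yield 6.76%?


Formula: Price = FV / (1 + r)^n
Substituting: Price = $10,000.00 / (1 + 0.0676)^5
Discount factor: (1.0676)^5 = 1.386893
Price = $10,000.00 / 1.386893 = $7,210.36

$7,210.36


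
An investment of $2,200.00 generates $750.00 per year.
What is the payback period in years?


Formula: Payback = investment / annual cash flow
Substituting: Payback = $2,200.00 / $750.00
Payback = 2.9333 years

2.9333 years


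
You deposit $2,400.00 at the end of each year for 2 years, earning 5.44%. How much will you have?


Formula: FV = PMT * ((1+r)^n - 1) / r
Growth factor: (1 + 0.0544)^2 = 1.111759
Numerator: 1.111759 - 1 = 0.111759
FV = $2,400.00 * 0.111759 / 0.0544 = $4,930.56

$4,930.56


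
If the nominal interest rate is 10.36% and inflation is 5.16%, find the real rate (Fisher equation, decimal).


Formula: (1 + r_real) = (1 + r_nom) / (1 + inflation)
Substituting: (1 + r_real) = 1.1036 / 1.0516
(1 + r_real) = 1.049448
r_real = 1.049448 - 1 = 0.049448

0.049448


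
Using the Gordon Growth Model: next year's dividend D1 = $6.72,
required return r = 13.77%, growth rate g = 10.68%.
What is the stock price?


Formula: P = D1 / (r - g)
Spread: r - g = 0.1377 - 0.1068 = 0.0309
Substituting: P = $6.72 / 0.0309
P = $217.48

$217.48


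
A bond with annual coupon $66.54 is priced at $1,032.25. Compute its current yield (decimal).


Formula: Current yield = annual coupon / price
Substituting: CY = $66.54 / $1,032.25
CY = 0.064461

0.064461


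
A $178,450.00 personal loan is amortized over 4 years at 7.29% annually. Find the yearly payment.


Formula: PMT = PV * r / (1 - (1+r)^(-n))
Denominator: 1 - (1 + 0.0729)^(-4) = 0.24532
Numerator: $178,450.00 * 0.0729 = 13009.005
PMT = 13009.005 / 0.24532 = $53,028.78

$53,028.78


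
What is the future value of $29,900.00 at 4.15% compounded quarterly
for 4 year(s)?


Formula: FV = P * (1 + r/m)^(m*t)
Period rate: r/m = 0.0415 / 4 = 0.010375
Total periods: m*t = 4 * 4 = 16
Growth factor: (1 + 0.010375)^16 = 1.179564
FV = $29,900.00 * 1.179564 = $35,268.96

$35,268.96


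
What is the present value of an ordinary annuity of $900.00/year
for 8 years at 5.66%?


Formula: PV = PMT * (1 - (1+r)^(-n)) / r
Discount factor: (1 + 0.0566)^(-8) = 0.643747
Bracket: 1 - 0.643747 = 0.356253
PV = $900.00 * 0.356253 / 0.0566 = $5,664.80

$5,664.80


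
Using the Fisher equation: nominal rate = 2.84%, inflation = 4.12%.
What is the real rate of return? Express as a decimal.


Formula: (1 + r_real) = (1 + r_nom) / (1 + inflation)
Substituting: (1 + r_real) = 1.0284 / 1.0412
(1 + r_real) = 0.987706
r_real = 0.987706 - 1 = -0.012294

-0.012294


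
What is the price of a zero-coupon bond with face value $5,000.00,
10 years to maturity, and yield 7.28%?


Formula: Price = FV / (1 + r)^n
Substituting: Price = $5,000.00 / (1 + 0.0728)^10
Discount factor: (1.0728)^10 = 2.019239
Price = $5,000.00 / 2.019239 = $2,476.18

$2,476.18


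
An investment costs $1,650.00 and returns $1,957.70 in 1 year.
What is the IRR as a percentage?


Formula: IRR = C1/C0 - 1
Substituting: IRR = $1,957.70 / $1,650.00 - 1
Ratio: 1.186485 - 1 = 0.186485
IRR = 18.6485%

18.6485%


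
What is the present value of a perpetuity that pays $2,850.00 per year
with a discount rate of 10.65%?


Formula: PV = C / r
Substituting: PV = $2,850.00 / 0.1065
PV = $26,760.56

$26,760.56


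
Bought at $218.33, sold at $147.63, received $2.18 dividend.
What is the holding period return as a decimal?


Formula: HPR = (P1 - P0 + D) / P0
Gain: $147.63 - $218.33 + $2.18 = -$68.52
HPR = -$68.52 / $218.33 = -0.3138

-0.3138


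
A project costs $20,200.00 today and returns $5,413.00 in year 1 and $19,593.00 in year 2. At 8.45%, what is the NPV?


Formula: NPV = C0 + C1/(1+r) + C2/(1+r)^2
Discount C1: $5,413.00 / (1 + 0.0845) = $4,991.24
Discount C2: $19,593.00 / (1 + 0.0845)^2 = $16,658.73
NPV = -$20,200.00 + $4,991.24 + $16,658.73 = $1,449.97

$1,449.97


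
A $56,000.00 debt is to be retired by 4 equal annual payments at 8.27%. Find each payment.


Formula: PMT = PV * r / (1 - (1+r)^(-n))
Denominator: 1 - (1 + 0.0827)^(-4) = 0.272275
Numerator: $56,000.00 * 0.0827 = 4631.2
PMT = 4631.2 / 0.272275 = $17,009.29

$17,009.29


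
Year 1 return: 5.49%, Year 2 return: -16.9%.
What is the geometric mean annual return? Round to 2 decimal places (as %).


Formula: Geometric mean = ((1+r1)*(1+r2))^(1/2) - 1
Product: (1 + 0.0549) * (1 + -0.169) = 1.0549 * 0.831 = 0.876622
Square root: 0.876622^0.5 = 0.936281
Geometric mean = 0.936281 - 1 = -0.063719
As percentage: -6.37%

-6.37%


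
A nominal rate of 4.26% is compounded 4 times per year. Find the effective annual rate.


Formula: EAR = (1 + r/m)^m - 1
Period rate: r/m = 0.0426 / 4 = 0.01065
Compounding: (1 + 0.01065)^4 = 1.043285
EAR = 1.043285 - 1 = 0.043285

0.043285


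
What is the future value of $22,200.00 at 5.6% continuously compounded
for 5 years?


Formula: FV = P * e^(r*t)
Exponent: r*t = 0.056 * 5 = 0.28
e^(0.28) = 1.32313
FV = $22,200.00 * 1.32313 = $29,373.48

$29,373.48


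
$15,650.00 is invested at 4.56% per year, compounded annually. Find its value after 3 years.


Formula: FV = P * (1 + r)^n
Substituting: FV = $15,650.00 * (1 + 0.0456)^3
Growth factor: (1.0456)^3 = 1.143133
FV = $15,650.00 * 1.143133 = $17,890.03

$17,890.03


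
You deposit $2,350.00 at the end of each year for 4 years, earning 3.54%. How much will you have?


Formula: FV = PMT * ((1+r)^n - 1) / r
Growth factor: (1 + 0.0354)^4 = 1.149298
Numerator: 1.149298 - 1 = 0.149298
FV = $2,350.00 * 0.149298 / 0.0354 = $9,911.02

$9,911.02


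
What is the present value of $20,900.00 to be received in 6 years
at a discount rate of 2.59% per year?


Formula: PV = FV / (1 + r)^n
Substituting: PV = $20,900.00 / (1 + 0.0259)^6
Discount factor: (1.0259)^6 = 1.165816
PV = $20,900.00 / 1.165816 = $17,927.35

$17,927.35


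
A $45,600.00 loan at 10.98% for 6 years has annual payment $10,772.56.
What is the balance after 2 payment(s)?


Formula: Balance = PV*(1+r)^k - PMT*((1+r)^k - 1)/r
Growth: (1 + 0.1098)^2 = 1.231656
Accumulated factor: ((1+r)^k - 1)/r = 2.1098
Balance = $45,600.00 * 1.231656 - $10,772.56 * 2.1098
Balance = $33,435.57

$33,435.57


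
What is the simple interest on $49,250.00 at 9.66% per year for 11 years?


Formula: I = P * r * t
Substituting: I = $49,250.00 * 0.0966 * 11
Step: I = $49,250.00 * 1.0626
I = $52,333.05

$52,333.05


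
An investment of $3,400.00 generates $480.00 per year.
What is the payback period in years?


Formula: Payback = investment / annual cash flow
Substituting: Payback = $3,400.00 / $480.00
Payback = 7.0833 years

7.0833 years


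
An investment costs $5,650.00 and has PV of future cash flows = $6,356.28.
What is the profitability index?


Formula: PI = PV(cash flows) / initial investment
Substituting: PI = $6,356.28 / $5,650.00
PI = 1.125

1.125


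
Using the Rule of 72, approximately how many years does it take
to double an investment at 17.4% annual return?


Formula: Years ≈ 72 / r
Substituting: Years ≈ 72 / 17.4
Years ≈ 4.1

4.1 years


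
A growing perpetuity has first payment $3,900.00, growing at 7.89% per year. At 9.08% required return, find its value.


Formula: PV = C / (r - g)
Spread: r - g = 0.0908 - 0.0789 = 0.0119
Substituting: PV = $3,900.00 / 0.0119
PV = $327,731.09

$327,731.09


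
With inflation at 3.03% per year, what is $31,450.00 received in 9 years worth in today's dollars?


Formula: Real value = nominal / (1 + inflation)^years
Price level: (1 + 0.0303)^9 = 1.308197
Real value = $31,450.00 / 1.308197 = $24,040.71

$24,040.71


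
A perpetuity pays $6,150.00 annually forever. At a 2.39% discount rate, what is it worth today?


Formula: PV = C / r
Substituting: PV = $6,150.00 / 0.0239
PV = $257,322.18

$257,322.18


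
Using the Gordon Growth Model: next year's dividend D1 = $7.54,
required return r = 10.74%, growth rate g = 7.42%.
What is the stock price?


Formula: P = D1 / (r - g)
Spread: r - g = 0.1074 - 0.0742 = 0.0332
Substituting: P = $7.54 / 0.0332
P = $227.11

$227.11


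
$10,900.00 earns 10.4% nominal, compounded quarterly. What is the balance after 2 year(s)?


Formula: FV = P * (1 + r/m)^(m*t)
Period rate: r/m = 0.104 / 4 = 0.026
Total periods: m*t = 4 * 2 = 8
Growth factor: (1 + 0.026)^8 = 1.227945
FV = $10,900.00 * 1.227945 = $13,384.60

$13,384.60


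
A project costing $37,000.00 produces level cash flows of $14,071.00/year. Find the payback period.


Formula: Payback = investment / annual cash flow
Substituting: Payback = $37,000.00 / $14,071.00
Payback = 2.6295 years

2.6295 years


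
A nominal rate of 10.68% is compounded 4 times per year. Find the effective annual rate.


Formula: EAR = (1 + r/m)^m - 1
Period rate: r/m = 0.1068 / 4 = 0.0267
Compounding: (1 + 0.0267)^4 = 1.111154
EAR = 1.111154 - 1 = 0.111154

0.111154


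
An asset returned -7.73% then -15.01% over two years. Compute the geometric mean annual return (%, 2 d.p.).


Formula: Geometric mean = ((1+r1)*(1+r2))^(1/2) - 1
Product: (1 + -0.0773) * (1 + -0.1501) = 0.9227 * 0.8499 = 0.784203
Square root: 0.784203^0.5 = 0.885552
Geometric mean = 0.885552 - 1 = -0.114448
As percentage: -11.44%

-11.44%


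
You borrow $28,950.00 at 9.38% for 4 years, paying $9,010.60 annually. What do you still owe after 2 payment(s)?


Formula: Balance = PV*(1+r)^k - PMT*((1+r)^k - 1)/r
Growth: (1 + 0.0938)^2 = 1.196398
Accumulated factor: ((1+r)^k - 1)/r = 2.0938
Balance = $28,950.00 * 1.196398 - $9,010.60 * 2.0938
Balance = $15,769.34

$15,769.34


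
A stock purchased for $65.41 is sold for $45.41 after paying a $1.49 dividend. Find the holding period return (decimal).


Formula: HPR = (P1 - P0 + D) / P0
Gain: $45.41 - $65.41 + $1.49 = -$18.51
HPR = -$18.51 / $65.41 = -0.283

-0.283


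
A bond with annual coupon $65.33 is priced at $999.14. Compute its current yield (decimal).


Formula: Current yield = annual coupon / price
Substituting: CY = $65.33 / $999.14
CY = 0.065386

0.065386


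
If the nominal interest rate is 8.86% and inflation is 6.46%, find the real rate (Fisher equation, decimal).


Formula: (1 + r_real) = (1 + r_nom) / (1 + inflation)
Substituting: (1 + r_real) = 1.0886 / 1.0646
(1 + r_real) = 1.022544
r_real = 1.022544 - 1 = 0.022544

0.022544


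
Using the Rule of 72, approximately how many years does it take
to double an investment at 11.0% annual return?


Formula: Years ≈ 72 / r
Substituting: Years ≈ 72 / 11.0
Years ≈ 6.5

6.5 years


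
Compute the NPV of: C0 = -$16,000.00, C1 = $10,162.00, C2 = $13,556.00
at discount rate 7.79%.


Formula: NPV = C0 + C1/(1+r) + C2/(1+r)^2
Discount C1: $10,162.00 / (1 + 0.0779) = $9,427.59
Discount C2: $13,556.00 / (1 + 0.0779)^2 = $11,667.41
NPV = -$16,000.00 + $9,427.59 + $11,667.41 = $5,095.00

$5,095.00


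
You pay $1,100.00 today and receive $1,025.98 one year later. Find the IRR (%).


Formula: IRR = C1/C0 - 1
Substituting: IRR = $1,025.98 / $1,100.00 - 1
Ratio: 0.932709 - 1 = -0.067291
IRR = -6.7291%

-6.7291%


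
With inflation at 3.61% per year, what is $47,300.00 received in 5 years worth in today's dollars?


Formula: Real value = nominal / (1 + inflation)^years
Price level: (1 + 0.0361)^5 = 1.194011
Real value = $47,300.00 / 1.194011 = $39,614.37

$39,614.37


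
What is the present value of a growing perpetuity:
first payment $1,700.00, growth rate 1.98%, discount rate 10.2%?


Formula: PV = C / (r - g)
Spread: r - g = 0.102 - 0.0198 = 0.0822
Substituting: PV = $1,700.00 / 0.0822
PV = $20,681.27

$20,681.27


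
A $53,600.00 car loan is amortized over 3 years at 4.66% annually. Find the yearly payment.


Formula: PMT = PV * r / (1 - (1+r)^(-n))
Denominator: 1 - (1 + 0.0466)^(-3) = 0.127716
Numerator: $53,600.00 * 0.0466 = 2497.76
PMT = 2497.76 / 0.127716 = $19,557.11

$19,557.11


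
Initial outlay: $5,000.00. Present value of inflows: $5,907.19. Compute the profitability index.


Formula: PI = PV(cash flows) / initial investment
Substituting: PI = $5,907.19 / $5,000.00
PI = 1.1814

1.1814


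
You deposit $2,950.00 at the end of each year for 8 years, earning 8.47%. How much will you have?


Formula: FV = PMT * ((1+r)^n - 1) / r
Growth factor: (1 + 0.0847)^8 = 1.91636
Numerator: 1.91636 - 1 = 0.91636
FV = $2,950.00 * 0.91636 / 0.0847 = $31,915.73

$31,915.73


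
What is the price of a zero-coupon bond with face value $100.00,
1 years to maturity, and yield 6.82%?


Formula: Price = FV / (1 + r)^n
Substituting: Price = $100.00 / (1 + 0.0682)^1
Discount factor: (1.0682)^1 = 1.0682
Price = $100.00 / 1.0682 = $93.62

$93.62


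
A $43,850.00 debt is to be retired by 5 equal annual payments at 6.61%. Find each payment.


Formula: PMT = PV * r / (1 - (1+r)^(-n))
Denominator: 1 - (1 + 0.0661)^(-5) = 0.273877
Numerator: $43,850.00 * 0.0661 = 2898.485
PMT = 2898.485 / 0.273877 = $10,583.17

$10,583.17


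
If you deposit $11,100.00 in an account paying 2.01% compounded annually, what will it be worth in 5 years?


Formula: FV = P * (1 + r)^n
Substituting: FV = $11,100.00 * (1 + 0.0201)^5
Growth factor: (1.0201)^5 = 1.104622
FV = $11,100.00 * 1.104622 = $12,261.31

$12,261.31


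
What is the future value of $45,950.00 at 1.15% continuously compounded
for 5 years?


Formula: FV = P * e^(r*t)
Exponent: r*t = 0.0115 * 5 = 0.0575
e^(0.0575) = 1.059185
FV = $45,950.00 * 1.059185 = $48,669.56

$48,669.56


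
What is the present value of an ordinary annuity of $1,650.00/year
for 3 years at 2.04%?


Formula: PV = PMT * (1 - (1+r)^(-n)) / r
Discount factor: (1 + 0.0204)^(-3) = 0.941215
Bracket: 1 - 0.941215 = 0.058785
PV = $1,650.00 * 0.058785 / 0.0204 = $4,754.70

$4,754.70


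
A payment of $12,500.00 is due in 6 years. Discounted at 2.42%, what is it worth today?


Formula: PV = FV / (1 + r)^n
Substituting: PV = $12,500.00 / (1 + 0.0242)^6
Discount factor: (1.0242)^6 = 1.154273
PV = $12,500.00 / 1.154273 = $10,829.32

$10,829.32


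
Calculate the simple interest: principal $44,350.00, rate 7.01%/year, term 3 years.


Formula: I = P * r * t
Substituting: I = $44,350.00 * 0.0701 * 3
Step: I = $44,350.00 * 0.2103
I = $9,326.81

$9,326.81


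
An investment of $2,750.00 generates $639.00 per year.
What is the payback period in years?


Formula: Payback = investment / annual cash flow
Substituting: Payback = $2,750.00 / $639.00
Payback = 4.3036 years

4.3036 years


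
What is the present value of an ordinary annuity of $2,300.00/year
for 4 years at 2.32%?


Formula: PV = PMT * (1 - (1+r)^(-n)) / r
Discount factor: (1 + 0.0232)^(-4) = 0.912342
Bracket: 1 - 0.912342 = 0.087658
PV = $2,300.00 * 0.087658 / 0.0232 = $8,690.19

$8,690.19


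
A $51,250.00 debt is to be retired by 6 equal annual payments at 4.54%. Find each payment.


Formula: PMT = PV * r / (1 - (1+r)^(-n))
Denominator: 1 - (1 + 0.0454)^(-6) = 0.233865
Numerator: $51,250.00 * 0.0454 = 2326.75
PMT = 2326.75 / 0.233865 = $9,949.10

$9,949.10


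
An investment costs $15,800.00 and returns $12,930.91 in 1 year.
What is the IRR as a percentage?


Formula: IRR = C1/C0 - 1
Substituting: IRR = $12,930.91 / $15,800.00 - 1
Ratio: 0.818412 - 1 = -0.181588
IRR = -18.1588%

-18.1588%


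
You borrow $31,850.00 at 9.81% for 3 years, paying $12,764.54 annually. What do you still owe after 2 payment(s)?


Formula: Balance = PV*(1+r)^k - PMT*((1+r)^k - 1)/r
Growth: (1 + 0.0981)^2 = 1.205824
Accumulated factor: ((1+r)^k - 1)/r = 2.0981
Balance = $31,850.00 * 1.205824 - $12,764.54 * 2.0981
Balance = $11,624.20

$11,624.20


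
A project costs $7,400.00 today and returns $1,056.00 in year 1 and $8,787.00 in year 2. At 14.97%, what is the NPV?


Formula: NPV = C0 + C1/(1+r) + C2/(1+r)^2
Discount C1: $1,056.00 / (1 + 0.1497) = $918.50
Discount C2: $8,787.00 / (1 + 0.1497)^2 = $6,647.70
NPV = -$7,400.00 + $918.50 + $6,647.70 = $166.20

$166.20


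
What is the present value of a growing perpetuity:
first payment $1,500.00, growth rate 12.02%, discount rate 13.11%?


Formula: PV = C / (r - g)
Spread: r - g = 0.1311 - 0.1202 = 0.0109
Substituting: PV = $1,500.00 / 0.0109
PV = $137,614.68

$137,614.68


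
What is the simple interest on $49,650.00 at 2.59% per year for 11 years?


Formula: I = P * r * t
Substituting: I = $49,650.00 * 0.0259 * 11
Step: I = $49,650.00 * 0.2849
I = $14,145.29

$14,145.29


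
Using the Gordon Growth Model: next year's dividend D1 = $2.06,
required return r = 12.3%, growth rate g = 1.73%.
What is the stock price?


Formula: P = D1 / (r - g)
Spread: r - g = 0.123 - 0.0173 = 0.1057
Substituting: P = $2.06 / 0.1057
P = $19.49

$19.49


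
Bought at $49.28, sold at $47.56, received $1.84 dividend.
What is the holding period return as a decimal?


Formula: HPR = (P1 - P0 + D) / P0
Gain: $47.56 - $49.28 + $1.84 = $0.12
HPR = $0.12 / $49.28 = 0.0024

0.0024


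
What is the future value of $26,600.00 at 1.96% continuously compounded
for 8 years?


Formula: FV = P * e^(r*t)
Exponent: r*t = 0.0196 * 8 = 0.1568
e^(0.1568) = 1.169762
FV = $26,600.00 * 1.169762 = $31,115.66

$31,115.66


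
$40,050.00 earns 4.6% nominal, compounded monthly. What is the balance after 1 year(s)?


Formula: FV = P * (1 + r/m)^(m*t)
Period rate: r/m = 0.046 / 12 = 0.003833
Total periods: m*t = 12 * 1 = 12
Growth factor: (1 + 0.003833)^12 = 1.046982
FV = $40,050.00 * 1.046982 = $41,931.64

$41,931.64


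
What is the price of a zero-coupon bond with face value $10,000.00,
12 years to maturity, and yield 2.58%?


Formula: Price = FV / (1 + r)^n
Substituting: Price = $10,000.00 / (1 + 0.0258)^12
Discount factor: (1.0258)^12 = 1.357539
Price = $10,000.00 / 1.357539 = $7,366.27

$7,366.27


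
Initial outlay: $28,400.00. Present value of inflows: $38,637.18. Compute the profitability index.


Formula: PI = PV(cash flows) / initial investment
Substituting: PI = $38,637.18 / $28,400.00
PI = 1.3605

1.3605


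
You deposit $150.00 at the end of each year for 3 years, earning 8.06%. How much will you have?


Formula: FV = PMT * ((1+r)^n - 1) / r
Growth factor: (1 + 0.0806)^3 = 1.261813
Numerator: 1.261813 - 1 = 0.261813
FV = $150.00 * 0.261813 / 0.0806 = $487.24

$487.24


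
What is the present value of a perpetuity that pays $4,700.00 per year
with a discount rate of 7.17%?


Formula: PV = C / r
Substituting: PV = $4,700.00 / 0.0717
PV = $65,550.91

$65,550.91


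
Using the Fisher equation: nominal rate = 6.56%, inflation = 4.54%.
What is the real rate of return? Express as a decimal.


Formula: (1 + r_real) = (1 + r_nom) / (1 + inflation)
Substituting: (1 + r_real) = 1.0656 / 1.0454
(1 + r_real) = 1.019323
r_real = 1.019323 - 1 = 0.019323

0.019323


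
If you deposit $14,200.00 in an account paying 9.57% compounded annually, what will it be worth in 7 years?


Formula: FV = P * (1 + r)^n
Substituting: FV = $14,200.00 * (1 + 0.0957)^7
Growth factor: (1.0957)^7 = 1.896014
FV = $14,200.00 * 1.896014 = $26,923.40

$26,923.40


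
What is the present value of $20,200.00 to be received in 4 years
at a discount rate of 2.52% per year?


Formula: PV = FV / (1 + r)^n
Substituting: PV = $20,200.00 / (1 + 0.0252)^4
Discount factor: (1.0252)^4 = 1.104675
PV = $20,200.00 / 1.104675 = $18,285.93

$18,285.93


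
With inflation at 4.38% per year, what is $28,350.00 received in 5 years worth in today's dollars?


Formula: Real value = nominal / (1 + inflation)^years
Price level: (1 + 0.0438)^5 = 1.239043
Real value = $28,350.00 / 1.239043 = $22,880.56

$22,880.56


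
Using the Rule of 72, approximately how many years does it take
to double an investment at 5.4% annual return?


Formula: Years ≈ 72 / r
Substituting: Years ≈ 72 / 5.4
Years ≈ 13.3

13.3 years


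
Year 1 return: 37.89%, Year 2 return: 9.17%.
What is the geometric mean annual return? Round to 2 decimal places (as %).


Formula: Geometric mean = ((1+r1)*(1+r2))^(1/2) - 1
Product: (1 + 0.3789) * (1 + 0.0917) = 1.3789 * 1.0917 = 1.505345
Square root: 1.505345^0.5 = 1.226925
Geometric mean = 1.226925 - 1 = 0.226925
As percentage: 22.69%

22.69%


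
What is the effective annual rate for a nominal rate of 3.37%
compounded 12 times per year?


Formula: EAR = (1 + r/m)^m - 1
Period rate: r/m = 0.0337 / 12 = 0.002808
Compounding: (1 + 0.002808)^12 = 1.034225
EAR = 1.034225 - 1 = 0.034225

0.034225


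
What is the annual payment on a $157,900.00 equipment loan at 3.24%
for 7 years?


Formula: PMT = PV * r / (1 - (1+r)^(-n))
Denominator: 1 - (1 + 0.0324)^(-7) = 0.200048
Numerator: $157,900.00 * 0.0324 = 5115.96
PMT = 5115.96 / 0.200048 = $25,573.69

$25,573.69


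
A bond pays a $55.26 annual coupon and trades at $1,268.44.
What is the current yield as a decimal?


Formula: Current yield = annual coupon / price
Substituting: CY = $55.26 / $1,268.44
CY = 0.043565

0.043565


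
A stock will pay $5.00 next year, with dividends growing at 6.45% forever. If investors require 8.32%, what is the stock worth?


Formula: P = D1 / (r - g)
Spread: r - g = 0.0832 - 0.0645 = 0.0187
Substituting: P = $5.00 / 0.0187
P = $267.38

$267.38


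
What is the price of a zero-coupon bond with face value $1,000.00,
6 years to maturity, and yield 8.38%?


Formula: Price = FV / (1 + r)^n
Substituting: Price = $1,000.00 / (1 + 0.0838)^6
Discount factor: (1.0838)^6 = 1.620671
Price = $1,000.00 / 1.620671 = $617.03

$617.03


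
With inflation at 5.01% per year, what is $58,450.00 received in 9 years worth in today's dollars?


Formula: Real value = nominal / (1 + inflation)^years
Price level: (1 + 0.0501)^9 = 1.552658
Real value = $58,450.00 / 1.552658 = $37,645.11

$37,645.11


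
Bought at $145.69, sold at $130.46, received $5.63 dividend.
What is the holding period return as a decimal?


Formula: HPR = (P1 - P0 + D) / P0
Gain: $130.46 - $145.69 + $5.63 = -$9.60
HPR = -$9.60 / $145.69 = -0.0659

-0.0659


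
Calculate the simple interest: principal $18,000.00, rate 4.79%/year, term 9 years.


Formula: I = P * r * t
Substituting: I = $18,000.00 * 0.0479 * 9
Step: I = $18,000.00 * 0.4311
I = $7,759.80

$7,759.80


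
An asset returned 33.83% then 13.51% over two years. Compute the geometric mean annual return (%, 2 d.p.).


Formula: Geometric mean = ((1+r1)*(1+r2))^(1/2) - 1
Product: (1 + 0.3383) * (1 + 0.1351) = 1.3383 * 1.1351 = 1.519104
Square root: 1.519104^0.5 = 1.23252
Geometric mean = 1.23252 - 1 = 0.23252
As percentage: 23.25%

23.25%


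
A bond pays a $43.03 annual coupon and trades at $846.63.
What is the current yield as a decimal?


Formula: Current yield = annual coupon / price
Substituting: CY = $43.03 / $846.63
CY = 0.050825

0.050825


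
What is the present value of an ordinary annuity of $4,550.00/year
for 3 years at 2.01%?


Formula: PV = PMT * (1 - (1+r)^(-n)) / r
Discount factor: (1 + 0.0201)^(-3) = 0.942045
Bracket: 1 - 0.942045 = 0.057955
PV = $4,550.00 * 0.057955 / 0.0201 = $13,119.11

$13,119.11


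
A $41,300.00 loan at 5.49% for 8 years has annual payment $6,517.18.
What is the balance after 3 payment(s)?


Formula: Balance = PV*(1+r)^k - PMT*((1+r)^k - 1)/r
Growth: (1 + 0.0549)^3 = 1.173907
Accumulated factor: ((1+r)^k - 1)/r = 3.167714
Balance = $41,300.00 * 1.173907 - $6,517.18 * 3.167714
Balance = $27,837.82

$27,837.82


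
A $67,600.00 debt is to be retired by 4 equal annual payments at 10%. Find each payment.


Formula: PMT = PV * r / (1 - (1+r)^(-n))
Denominator: 1 - (1 + 0.1)^(-4) = 0.316987
Numerator: $67,600.00 * 0.1 = 6760.0
PMT = 6760.0 / 0.316987 = $21,325.83

$21,325.83


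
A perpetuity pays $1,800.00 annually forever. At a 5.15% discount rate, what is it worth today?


Formula: PV = C / r
Substituting: PV = $1,800.00 / 0.0515
PV = $34,951.46

$34,951.46


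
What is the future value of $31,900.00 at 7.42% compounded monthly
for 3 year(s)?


Formula: FV = P * (1 + r/m)^(m*t)
Period rate: r/m = 0.0742 / 12 = 0.006183
Total periods: m*t = 12 * 3 = 36
Growth factor: (1 + 0.006183)^36 = 1.248465
FV = $31,900.00 * 1.248465 = $39,826.03

$39,826.03


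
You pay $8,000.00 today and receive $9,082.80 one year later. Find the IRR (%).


Formula: IRR = C1/C0 - 1
Substituting: IRR = $9,082.80 / $8,000.00 - 1
Ratio: 1.13535 - 1 = 0.13535
IRR = 13.535%

13.535%


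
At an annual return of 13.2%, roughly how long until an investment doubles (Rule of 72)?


Formula: Years ≈ 72 / r
Substituting: Years ≈ 72 / 13.2
Years ≈ 5.5

5.5 years


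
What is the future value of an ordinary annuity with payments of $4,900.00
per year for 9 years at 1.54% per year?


Formula: FV = PMT * ((1+r)^n - 1) / r
Growth factor: (1 + 0.0154)^9 = 1.147452
Numerator: 1.147452 - 1 = 0.147452
FV = $4,900.00 * 0.147452 / 0.0154 = $46,916.47

$46,916.47


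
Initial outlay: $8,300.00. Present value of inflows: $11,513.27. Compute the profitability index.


Formula: PI = PV(cash flows) / initial investment
Substituting: PI = $11,513.27 / $8,300.00
PI = 1.3871

1.3871


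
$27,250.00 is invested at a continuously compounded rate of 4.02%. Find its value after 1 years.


Formula: FV = P * e^(r*t)
Exponent: r*t = 0.0402 * 1 = 0.0402
e^(0.0402) = 1.041019
FV = $27,250.00 * 1.041019 = $28,367.77

$28,367.77


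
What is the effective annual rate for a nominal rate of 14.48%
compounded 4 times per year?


Formula: EAR = (1 + r/m)^m - 1
Period rate: r/m = 0.1448 / 4 = 0.0362
Compounding: (1 + 0.0362)^4 = 1.152854
EAR = 1.152854 - 1 = 0.152854

0.152854


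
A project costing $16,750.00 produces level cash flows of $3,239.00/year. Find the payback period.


Formula: Payback = investment / annual cash flow
Substituting: Payback = $16,750.00 / $3,239.00
Payback = 5.1713 years

5.1713 years


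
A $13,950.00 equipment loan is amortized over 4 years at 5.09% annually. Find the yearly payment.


Formula: PMT = PV * r / (1 - (1+r)^(-n))
Denominator: 1 - (1 + 0.0509)^(-4) = 0.180112
Numerator: $13,950.00 * 0.0509 = 710.055
PMT = 710.055 / 0.180112 = $3,942.29

$3,942.29


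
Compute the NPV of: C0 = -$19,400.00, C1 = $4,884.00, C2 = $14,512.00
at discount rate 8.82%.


Formula: NPV = C0 + C1/(1+r) + C2/(1+r)^2
Discount C1: $4,884.00 / (1 + 0.0882) = $4,488.15
Discount C2: $14,512.00 / (1 + 0.0882)^2 = $12,254.90
NPV = -$19,400.00 + $4,488.15 + $12,254.90 = -$2,656.95

-$2,656.95


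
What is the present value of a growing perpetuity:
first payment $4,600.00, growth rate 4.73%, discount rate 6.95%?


Formula: PV = C / (r - g)
Spread: r - g = 0.0695 - 0.0473 = 0.0222
Substituting: PV = $4,600.00 / 0.0222
PV = $207,207.21

$207,207.21


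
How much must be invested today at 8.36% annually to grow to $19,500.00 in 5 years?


Formula: PV = FV / (1 + r)^n
Substituting: PV = $19,500.00 / (1 + 0.0836)^5
Discount factor: (1.0836)^5 = 1.493981
PV = $19,500.00 / 1.493981 = $13,052.38

$13,052.38


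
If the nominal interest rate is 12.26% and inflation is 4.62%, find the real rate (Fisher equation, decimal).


Formula: (1 + r_real) = (1 + r_nom) / (1 + inflation)
Substituting: (1 + r_real) = 1.1226 / 1.0462
(1 + r_real) = 1.073026
r_real = 1.073026 - 1 = 0.073026

0.073026


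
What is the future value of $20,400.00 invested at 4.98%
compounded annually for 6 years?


Formula: FV = P * (1 + r)^n
Substituting: FV = $20,400.00 * (1 + 0.0498)^6
Growth factor: (1.0498)^6 = 1.338565
FV = $20,400.00 * 1.338565 = $27,306.72

$27,306.72


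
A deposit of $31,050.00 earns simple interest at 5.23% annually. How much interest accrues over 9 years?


Formula: I = P * r * t
Substituting: I = $31,050.00 * 0.0523 * 9
Step: I = $31,050.00 * 0.4707
I = $14,615.24

$14,615.24


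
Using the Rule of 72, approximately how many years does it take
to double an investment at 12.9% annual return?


Formula: Years ≈ 72 / r
Substituting: Years ≈ 72 / 12.9
Years ≈ 5.6

5.6 years


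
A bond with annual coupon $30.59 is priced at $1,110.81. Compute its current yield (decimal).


Formula: Current yield = annual coupon / price
Substituting: CY = $30.59 / $1,110.81
CY = 0.027538

0.027538


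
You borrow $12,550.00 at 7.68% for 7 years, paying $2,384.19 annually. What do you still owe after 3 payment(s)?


Formula: Balance = PV*(1+r)^k - PMT*((1+r)^k - 1)/r
Growth: (1 + 0.0768)^3 = 1.248548
Accumulated factor: ((1+r)^k - 1)/r = 3.236298
Balance = $12,550.00 * 1.248548 - $2,384.19 * 3.236298
Balance = $7,953.32

$7,953.32


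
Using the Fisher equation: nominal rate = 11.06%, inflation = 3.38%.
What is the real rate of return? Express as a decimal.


Formula: (1 + r_real) = (1 + r_nom) / (1 + inflation)
Substituting: (1 + r_real) = 1.1106 / 1.0338
(1 + r_real) = 1.074289
r_real = 1.074289 - 1 = 0.074289

0.074289


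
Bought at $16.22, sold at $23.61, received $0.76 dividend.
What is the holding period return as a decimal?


Formula: HPR = (P1 - P0 + D) / P0
Gain: $23.61 - $16.22 + $0.76 = $8.15
HPR = $8.15 / $16.22 = 0.5025

0.5025


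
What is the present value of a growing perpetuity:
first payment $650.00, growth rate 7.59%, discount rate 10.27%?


Formula: PV = C / (r - g)
Spread: r - g = 0.1027 - 0.0759 = 0.0268
Substituting: PV = $650.00 / 0.0268
PV = $24,253.73

$24,253.73


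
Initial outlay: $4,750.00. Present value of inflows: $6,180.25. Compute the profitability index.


Formula: PI = PV(cash flows) / initial investment
Substituting: PI = $6,180.25 / $4,750.00
PI = 1.3011

1.3011


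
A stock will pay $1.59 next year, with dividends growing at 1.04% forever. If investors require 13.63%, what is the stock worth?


Formula: P = D1 / (r - g)
Spread: r - g = 0.1363 - 0.0104 = 0.1259
Substituting: P = $1.59 / 0.1259
P = $12.63

$12.63


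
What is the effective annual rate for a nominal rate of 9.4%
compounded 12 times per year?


Formula: EAR = (1 + r/m)^m - 1
Period rate: r/m = 0.094 / 12 = 0.007833
Compounding: (1 + 0.007833)^12 = 1.098157
EAR = 1.098157 - 1 = 0.098157

0.098157


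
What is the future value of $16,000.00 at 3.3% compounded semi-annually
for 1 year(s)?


Formula: FV = P * (1 + r/m)^(m*t)
Period rate: r/m = 0.033 / 2 = 0.0165
Total periods: m*t = 2 * 1 = 2
Growth factor: (1 + 0.0165)^2 = 1.033272
FV = $16,000.00 * 1.033272 = $16,532.36

$16,532.36


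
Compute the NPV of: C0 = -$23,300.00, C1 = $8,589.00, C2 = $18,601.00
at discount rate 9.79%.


Formula: NPV = C0 + C1/(1+r) + C2/(1+r)^2
Discount C1: $8,589.00 / (1 + 0.0979) = $7,823.12
Discount C2: $18,601.00 / (1 + 0.0979)^2 = $15,431.59
NPV = -$23,300.00 + $7,823.12 + $15,431.59 = -$45.29

-$45.29


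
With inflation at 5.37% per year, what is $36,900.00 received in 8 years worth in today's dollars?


Formula: Real value = nominal / (1 + inflation)^years
Price level: (1 + 0.0537)^8 = 1.519623
Real value = $36,900.00 / 1.519623 = $24,282.34

$24,282.34


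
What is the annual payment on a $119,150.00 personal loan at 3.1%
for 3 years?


Formula: PMT = PV * r / (1 - (1+r)^(-n))
Denominator: 1 - (1 + 0.031)^(-3) = 0.087519
Numerator: $119,150.00 * 0.031 = 3693.65
PMT = 3693.65 / 0.087519 = $42,204.15

$42,204.15


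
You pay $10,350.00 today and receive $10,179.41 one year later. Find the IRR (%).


Formula: IRR = C1/C0 - 1
Substituting: IRR = $10,179.41 / $10,350.00 - 1
Ratio: 0.983518 - 1 = -0.016482
IRR = -1.6482%

-1.6482%


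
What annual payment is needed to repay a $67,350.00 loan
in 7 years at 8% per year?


Formula: PMT = PV * r / (1 - (1+r)^(-n))
Denominator: 1 - (1 + 0.08)^(-7) = 0.41651
Numerator: $67,350.00 * 0.08 = 5388.0
PMT = 5388.0 / 0.41651 = $12,936.08

$12,936.08


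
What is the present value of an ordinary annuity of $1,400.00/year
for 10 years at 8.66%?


Formula: PV = PMT * (1 - (1+r)^(-n)) / r
Discount factor: (1 + 0.0866)^(-10) = 0.435816
Bracket: 1 - 0.435816 = 0.564184
PV = $1,400.00 * 0.564184 / 0.0866 = $9,120.76

$9,120.76


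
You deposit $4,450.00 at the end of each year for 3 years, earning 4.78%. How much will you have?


Formula: FV = PMT * ((1+r)^n - 1) / r
Growth factor: (1 + 0.0478)^3 = 1.150364
Numerator: 1.150364 - 1 = 0.150364
FV = $4,450.00 * 0.150364 / 0.0478 = $13,998.30

$13,998.30


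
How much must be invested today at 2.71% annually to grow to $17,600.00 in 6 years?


Formula: PV = FV / (1 + r)^n
Substituting: PV = $17,600.00 / (1 + 0.0271)^6
Discount factor: (1.0271)^6 = 1.174022
PV = $17,600.00 / 1.174022 = $14,991.20

$14,991.20


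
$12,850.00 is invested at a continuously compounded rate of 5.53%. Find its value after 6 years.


Formula: FV = P * e^(r*t)
Exponent: r*t = 0.0553 * 6 = 0.3318
e^(0.3318) = 1.393474
FV = $12,850.00 * 1.393474 = $17,906.14

$17,906.14


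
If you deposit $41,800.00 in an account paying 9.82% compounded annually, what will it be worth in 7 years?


Formula: FV = P * (1 + r)^n
Substituting: FV = $41,800.00 * (1 + 0.0982)^7
Growth factor: (1.0982)^7 = 1.926505
FV = $41,800.00 * 1.926505 = $80,527.90

$80,527.90


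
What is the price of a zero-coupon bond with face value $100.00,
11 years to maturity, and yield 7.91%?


Formula: Price = FV / (1 + r)^n
Substituting: Price = $100.00 / (1 + 0.0791)^11
Discount factor: (1.0791)^11 = 2.310354
Price = $100.00 / 2.310354 = $43.28

$43.28


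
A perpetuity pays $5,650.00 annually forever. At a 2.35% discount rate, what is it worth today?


Formula: PV = C / r
Substituting: PV = $5,650.00 / 0.0235
PV = $240,425.53

$240,425.53


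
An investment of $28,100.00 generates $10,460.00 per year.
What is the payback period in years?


Formula: Payback = investment / annual cash flow
Substituting: Payback = $28,100.00 / $10,460.00
Payback = 2.6864 years

2.6864 years


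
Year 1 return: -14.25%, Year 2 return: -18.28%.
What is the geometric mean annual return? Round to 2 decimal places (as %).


Formula: Geometric mean = ((1+r1)*(1+r2))^(1/2) - 1
Product: (1 + -0.1425) * (1 + -0.1828) = 0.8575 * 0.8172 = 0.700749
Square root: 0.700749^0.5 = 0.837108
Geometric mean = 0.837108 - 1 = -0.162892
As percentage: -16.29%

-16.29%


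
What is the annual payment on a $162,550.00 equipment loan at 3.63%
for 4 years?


Formula: PMT = PV * r / (1 - (1+r)^(-n))
Denominator: 1 - (1 + 0.0363)^(-4) = 0.132922
Numerator: $162,550.00 * 0.0363 = 5900.565
PMT = 5900.565 / 0.132922 = $44,391.08

$44,391.08


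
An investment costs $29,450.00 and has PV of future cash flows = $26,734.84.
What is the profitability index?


Formula: PI = PV(cash flows) / initial investment
Substituting: PI = $26,734.84 / $29,450.00
PI = 0.9078

0.9078


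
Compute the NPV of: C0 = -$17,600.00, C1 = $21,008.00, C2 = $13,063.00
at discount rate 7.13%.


Formula: NPV = C0 + C1/(1+r) + C2/(1+r)^2
Discount C1: $21,008.00 / (1 + 0.0713) = $19,609.82
Discount C2: $13,063.00 / (1 + 0.0713)^2 = $11,382.06
NPV = -$17,600.00 + $19,609.82 + $11,382.06 = $13,391.88

$13,391.88


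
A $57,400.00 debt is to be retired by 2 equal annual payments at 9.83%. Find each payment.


Formula: PMT = PV * r / (1 - (1+r)^(-n))
Denominator: 1 - (1 + 0.0983)^(-2) = 0.170993
Numerator: $57,400.00 * 0.0983 = 5642.42
PMT = 5642.42 / 0.170993 = $32,997.90

$32,997.90


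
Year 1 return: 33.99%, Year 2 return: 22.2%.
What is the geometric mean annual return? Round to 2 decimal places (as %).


Formula: Geometric mean = ((1+r1)*(1+r2))^(1/2) - 1
Product: (1 + 0.3399) * (1 + 0.222) = 1.3399 * 1.222 = 1.637358
Square root: 1.637358^0.5 = 1.279593
Geometric mean = 1.279593 - 1 = 0.279593
As percentage: 27.96%

27.96%
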